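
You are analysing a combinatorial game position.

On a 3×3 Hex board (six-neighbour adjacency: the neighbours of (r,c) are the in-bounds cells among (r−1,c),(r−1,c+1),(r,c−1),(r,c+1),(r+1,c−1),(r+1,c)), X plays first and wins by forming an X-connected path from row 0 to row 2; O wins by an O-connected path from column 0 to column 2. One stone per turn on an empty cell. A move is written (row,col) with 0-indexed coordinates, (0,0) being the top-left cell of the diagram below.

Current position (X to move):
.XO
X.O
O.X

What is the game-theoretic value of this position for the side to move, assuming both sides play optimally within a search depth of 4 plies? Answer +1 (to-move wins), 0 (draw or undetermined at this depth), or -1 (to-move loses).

value(.XO/X.O/O.X, X) = -1

p1 X@[.XO/X.O/O.X]: (0,0)[XXO/X.O/O.X]-1* (1,1)[.XO/XXO/O.X]-1 (2,1)[.XO/X.O/OXX]-1
p2 O@[XXO/X.O/O.X]: (1,1)[XXO/XOO/O.X]+1* (2,1)[XXO/X.O/OOX]+1
p3 X@[XXO/XOO/O.X] terminal -1; root [.XO/X.O/O.X] d4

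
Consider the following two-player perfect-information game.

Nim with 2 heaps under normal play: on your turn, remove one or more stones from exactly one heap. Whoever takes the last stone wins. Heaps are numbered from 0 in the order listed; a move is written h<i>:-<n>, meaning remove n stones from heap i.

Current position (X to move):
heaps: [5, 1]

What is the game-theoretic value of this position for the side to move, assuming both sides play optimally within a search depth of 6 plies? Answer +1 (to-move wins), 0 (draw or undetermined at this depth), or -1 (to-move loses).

p1 X@[(5,1)]: h0:-1[(4,1)]-1 h0:-2[(3,1)]-1 h0:-3[(2,1)]-1 h0:-4[(1,1)]+1* h0:-5[(0,1)]-1 h1:-1[(5,0)]-1
p2 O@[(1,1)]: h0:-1[(0,1)]-1* h1:-1[(1,0)]-1
p3 X@[(0,1)]: h1:-1[(0,0)]+1*
p4 O@[(0,0)] terminal -1; root [(5,1)] d6

value((5,1), X) = +1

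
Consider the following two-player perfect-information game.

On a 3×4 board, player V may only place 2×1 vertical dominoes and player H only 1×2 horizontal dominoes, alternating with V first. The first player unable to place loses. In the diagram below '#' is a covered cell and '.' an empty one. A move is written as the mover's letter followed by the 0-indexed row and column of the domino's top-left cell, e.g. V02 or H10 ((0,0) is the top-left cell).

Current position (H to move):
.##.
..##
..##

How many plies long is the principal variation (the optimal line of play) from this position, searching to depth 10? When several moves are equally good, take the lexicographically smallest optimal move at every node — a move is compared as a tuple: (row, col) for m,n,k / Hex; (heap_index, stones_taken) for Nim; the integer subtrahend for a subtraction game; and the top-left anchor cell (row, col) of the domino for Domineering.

ply 1, H at .##./..##/..## | H10=+1→.##./####/..##*; H20=-1→.##./..##/####
ply 2: .##./####/..## is terminal -1 (V); from .##./..##/..## depth 10

PV length from [.##./..##/..##]: 1 ply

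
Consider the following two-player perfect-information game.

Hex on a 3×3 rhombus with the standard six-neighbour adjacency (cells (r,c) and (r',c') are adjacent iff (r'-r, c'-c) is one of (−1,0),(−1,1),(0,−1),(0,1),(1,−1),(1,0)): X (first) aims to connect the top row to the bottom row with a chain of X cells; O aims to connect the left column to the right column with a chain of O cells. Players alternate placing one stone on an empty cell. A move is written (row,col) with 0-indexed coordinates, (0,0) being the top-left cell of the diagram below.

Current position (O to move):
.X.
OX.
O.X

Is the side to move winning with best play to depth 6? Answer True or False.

O winning at [.X./OX./O.X]: False

[.X./OX./O.X] O move#1: (0,0):-1/OX./OX./O.X*, (0,2):-1/.XO/OX./O.X, (1,2):-1/.X./OXO/O.X, (2,1):-1/.X./OX./OOX
[OX./OX./O.X] X move#2: (0,2):+1/OXX/OX./O.X*, (1,2):+1/OX./OXX/O.X, (2,1):+1/OX./OX./OXX
[OXX/OX./O.X] O move#3: (1,2):-1/OXX/OXO/O.X*, (2,1):-1/OXX/OX./OOX
[OXX/OXO/O.X] X move#4: (2,1):+1/OXX/OXO/OXX*
[OXX/OXO/OXX] end (terminal -1, O#5); searched .X./OX./O.X to 6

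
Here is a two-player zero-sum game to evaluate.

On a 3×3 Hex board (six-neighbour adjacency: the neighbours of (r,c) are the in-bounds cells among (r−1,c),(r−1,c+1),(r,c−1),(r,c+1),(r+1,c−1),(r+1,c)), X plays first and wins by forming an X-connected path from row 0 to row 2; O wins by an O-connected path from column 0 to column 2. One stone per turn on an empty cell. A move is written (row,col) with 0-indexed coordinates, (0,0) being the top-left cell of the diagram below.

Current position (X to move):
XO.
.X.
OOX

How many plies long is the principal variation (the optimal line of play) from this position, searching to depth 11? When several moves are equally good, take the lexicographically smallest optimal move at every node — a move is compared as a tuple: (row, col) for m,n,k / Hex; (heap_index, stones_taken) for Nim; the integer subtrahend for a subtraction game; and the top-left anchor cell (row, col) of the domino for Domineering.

ply 1, X at XO./.X./OOX | (0,2)=-1→XOX/.X./OOX; (1,0)=-1→XO./XX./OOX; (1,2)=+1→XO./.XX/OOX*
ply 2, O at XO./.XX/OOX | (0,2)=-1→XOO/.XX/OOX*; (1,0)=-1→XO./OXX/OOX
ply 3, X at XOO/.XX/OOX | (1,0)=+1→XOO/XXX/OOX*
ply 4: XOO/XXX/OOX is terminal -1 (O); from XO./.X./OOX depth 11

PV length from [XO./.X./OOX]: 3 plies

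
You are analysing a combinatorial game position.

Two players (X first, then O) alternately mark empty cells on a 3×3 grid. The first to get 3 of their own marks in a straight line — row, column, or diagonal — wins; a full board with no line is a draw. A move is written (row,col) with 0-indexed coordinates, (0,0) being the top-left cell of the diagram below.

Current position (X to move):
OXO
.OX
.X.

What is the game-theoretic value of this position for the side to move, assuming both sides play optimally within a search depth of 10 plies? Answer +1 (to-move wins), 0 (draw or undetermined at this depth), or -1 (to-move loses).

p1 X@[OXO/.OX/.X.]: (1,0)[OXO/XOX/.X.]-1* (2,0)[OXO/.OX/XX.]-1 (2,2)[OXO/.OX/.XX]-1
p2 O@[OXO/XOX/.X.]: (2,0)[OXO/XOX/OX.]+1* (2,2)[OXO/XOX/.XO]+1
p3 X@[OXO/XOX/OX.] terminal -1; root [OXO/.OX/.X.] d10

value(OXO/.OX/.X., X) = -1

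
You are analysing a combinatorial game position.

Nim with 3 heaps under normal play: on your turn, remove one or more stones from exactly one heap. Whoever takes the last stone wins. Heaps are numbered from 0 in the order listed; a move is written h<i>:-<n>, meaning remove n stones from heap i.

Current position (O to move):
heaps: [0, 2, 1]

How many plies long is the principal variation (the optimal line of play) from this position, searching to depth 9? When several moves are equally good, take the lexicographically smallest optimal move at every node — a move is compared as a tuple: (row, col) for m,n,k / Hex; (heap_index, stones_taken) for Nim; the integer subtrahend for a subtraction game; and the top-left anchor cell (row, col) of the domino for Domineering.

ply 1, O at (0,2,1) | h1:-1=+1→(0,1,1)*; h1:-2=-1→(0,0,1); h2:-1=-1→(0,2,0)
ply 2, X at (0,1,1) | h1:-1=-1→(0,0,1)*; h2:-1=-1→(0,1,0)
ply 3, O at (0,0,1) | h2:-1=+1→(0,0,0)*
ply 4: (0,0,0) is terminal -1 (X); from (0,2,1) depth 9

PV length from [(0,2,1)]: 3 plies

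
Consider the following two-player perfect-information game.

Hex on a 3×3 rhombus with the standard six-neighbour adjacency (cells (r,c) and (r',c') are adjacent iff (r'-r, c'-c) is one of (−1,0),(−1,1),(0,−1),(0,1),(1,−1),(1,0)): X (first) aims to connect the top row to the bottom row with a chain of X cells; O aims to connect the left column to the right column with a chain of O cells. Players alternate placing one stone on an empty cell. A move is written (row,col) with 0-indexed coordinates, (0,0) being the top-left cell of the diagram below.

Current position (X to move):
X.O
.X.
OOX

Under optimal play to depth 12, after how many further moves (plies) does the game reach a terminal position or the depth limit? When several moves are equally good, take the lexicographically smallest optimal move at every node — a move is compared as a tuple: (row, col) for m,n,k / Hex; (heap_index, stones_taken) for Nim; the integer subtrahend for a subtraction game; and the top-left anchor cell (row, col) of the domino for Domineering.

PV length from [X.O/.X./OOX]: 3 plies

p1 X@[X.O/.X./OOX]: (0,1)[XXO/.X./OOX]-1 (1,0)[X.O/XX./OOX]-1 (1,2)[X.O/.XX/OOX]+1*
p2 O@[X.O/.XX/OOX]: (0,1)[XOO/.XX/OOX]-1* (1,0)[X.O/OXX/OOX]-1
p3 X@[XOO/.XX/OOX]: (1,0)[XOO/XXX/OOX]+1*
p4 O@[XOO/XXX/OOX] terminal -1; root [X.O/.X./OOX] d12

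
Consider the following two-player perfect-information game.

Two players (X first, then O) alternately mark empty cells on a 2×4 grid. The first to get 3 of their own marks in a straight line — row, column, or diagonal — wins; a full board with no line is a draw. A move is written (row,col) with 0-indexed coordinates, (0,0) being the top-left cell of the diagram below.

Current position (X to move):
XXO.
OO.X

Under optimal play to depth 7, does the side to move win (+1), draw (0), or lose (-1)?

value(XXO./OO.X, X) = 0

ply 1, X at XXO./OO.X | (0,3)=-1→XXOX/OO.X; (1,2)=+0→XXO./OOXX*
ply 2, O at XXO./OOXX | (0,3)=+0→XXOO/OOXX*
ply 3: XXOO/OOXX is terminal +0 (X); from XXO./OO.X depth 7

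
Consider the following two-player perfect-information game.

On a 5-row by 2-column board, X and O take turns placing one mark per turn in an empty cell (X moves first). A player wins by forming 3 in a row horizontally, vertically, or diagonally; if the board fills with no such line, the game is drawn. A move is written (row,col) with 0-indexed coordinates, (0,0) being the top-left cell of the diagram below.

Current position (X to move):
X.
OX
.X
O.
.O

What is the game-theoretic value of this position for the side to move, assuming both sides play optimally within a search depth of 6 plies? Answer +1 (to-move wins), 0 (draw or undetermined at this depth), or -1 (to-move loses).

ply 1, X at X./OX/.X/O./.O | (0,1)=+1→XX/OX/.X/O./.O*; (2,0)=+1→X./OX/XX/O./.O; (3,1)=+1→X./OX/.X/OX/.O; (4,0)=-1→X./OX/.X/O./XO
ply 2: XX/OX/.X/O./.O is terminal -1 (O); from X./OX/.X/O./.O depth 6

value(X./OX/.X/O./.O, X) = +1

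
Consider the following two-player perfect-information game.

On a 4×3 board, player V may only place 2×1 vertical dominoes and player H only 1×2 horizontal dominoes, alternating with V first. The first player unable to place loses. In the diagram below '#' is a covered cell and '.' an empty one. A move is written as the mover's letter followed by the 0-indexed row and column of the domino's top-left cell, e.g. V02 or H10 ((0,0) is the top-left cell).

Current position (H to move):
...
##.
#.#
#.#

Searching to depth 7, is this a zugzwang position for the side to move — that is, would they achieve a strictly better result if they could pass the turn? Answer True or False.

p1 H@[.../##./#.#/#.#]: H00[##./##./#.#/#.#]-1* H01[.##/##./#.#/#.#]-1
p2 V@[##./##./#.#/#.#]: V02[###/###/#.#/#.#]+1* V21[##./##./###/###]+1
p3 H@[###/###/#.#/#.#] terminal -1; root [.../##./#.#/#.#] d7
if H skipped the turn, V would face:
~ p1 V@[.../##./#.#/#.#]: V02[..#/###/#.#/#.#]+1* V21[.../##./###/###]-1
~ p2 H@[..#/###/#.#/#.#]: H00[###/###/#.#/#.#]-1*
~ p3 V@[###/###/#.#/#.#]: V21[###/###/###/###]+1*
~ p4 H@[###/###/###/###] terminal -1; root [.../##./#.#/#.#] d7
compare (H): move=-1 vs pass=-1

zugzwang(.../##./#.#/#.#, H) = False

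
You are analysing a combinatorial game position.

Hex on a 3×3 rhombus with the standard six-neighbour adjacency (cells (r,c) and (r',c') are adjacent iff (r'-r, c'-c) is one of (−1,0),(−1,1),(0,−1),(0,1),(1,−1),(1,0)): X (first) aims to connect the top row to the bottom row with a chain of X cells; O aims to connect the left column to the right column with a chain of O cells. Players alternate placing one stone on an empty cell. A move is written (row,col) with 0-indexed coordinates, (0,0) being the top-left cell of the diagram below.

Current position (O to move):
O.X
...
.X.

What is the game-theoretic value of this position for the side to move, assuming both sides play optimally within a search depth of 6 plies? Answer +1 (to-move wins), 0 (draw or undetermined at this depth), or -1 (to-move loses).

value(O.X/.../.X., O) = -1

ply 1, O at O.X/.../.X. | (0,1)=-1→OOX/.../.X.*; (1,0)=-1→O.X/O../.X.; (1,1)=-1→O.X/.O./.X.; (1,2)=-1→O.X/..O/.X.; (2,0)=-1→O.X/.../OX.; (2,2)=-1→O.X/.../.XO
ply 2, X at OOX/.../.X. | (1,0)=+1→OOX/X../.X.*; (1,1)=+1→OOX/.X./.X.; (1,2)=+1→OOX/..X/.X.; (2,0)=+1→OOX/.../XX.; (2,2)=+1→OOX/.../.XX
ply 3, O at OOX/X../.X. | (1,1)=-1→OOX/XO./.X.*; (1,2)=-1→OOX/X.O/.X.; (2,0)=-1→OOX/X../OX.; (2,2)=-1→OOX/X../.XO
ply 4, X at OOX/XO./.X. | (1,2)=+1→OOX/XOX/.X.*; (2,0)=-1→OOX/XO./XX.; (2,2)=-1→OOX/XO./.XX
ply 5: OOX/XOX/.X. is terminal -1 (O); from O.X/.../.X. depth 6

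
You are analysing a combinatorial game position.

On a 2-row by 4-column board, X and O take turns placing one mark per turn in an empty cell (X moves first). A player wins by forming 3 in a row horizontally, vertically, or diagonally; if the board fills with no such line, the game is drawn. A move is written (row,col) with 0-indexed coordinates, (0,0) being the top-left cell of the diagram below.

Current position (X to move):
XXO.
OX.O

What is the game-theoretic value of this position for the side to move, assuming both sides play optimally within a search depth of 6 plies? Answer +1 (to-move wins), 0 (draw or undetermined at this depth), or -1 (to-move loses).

[XXO./OX.O] X move#1: (0,3):+0/XXOX/OX.O*, (1,2):+0/XXO./OXXO
[XXOX/OX.O] O move#2: (1,2):+0/XXOX/OXOO*
[XXOX/OXOO] end (terminal +0, X#3); searched XXO./OX.O to 6

value(XXO./OX.O, X) = 0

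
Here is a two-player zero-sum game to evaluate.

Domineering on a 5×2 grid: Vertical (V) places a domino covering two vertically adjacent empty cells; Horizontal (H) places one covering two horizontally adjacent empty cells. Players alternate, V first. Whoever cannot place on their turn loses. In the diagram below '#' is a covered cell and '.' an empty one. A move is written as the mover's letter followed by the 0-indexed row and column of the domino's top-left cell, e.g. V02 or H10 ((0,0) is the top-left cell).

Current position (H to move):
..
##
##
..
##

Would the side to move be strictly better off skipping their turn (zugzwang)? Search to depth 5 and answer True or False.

zugzwang(../##/##/../##, H) = False

ply 1, H at ../##/##/../## | H00=+1→##/##/##/../##*; H30=+1→../##/##/##/##
ply 2: ##/##/##/../## is terminal -1 (V); from ../##/##/../## depth 5
suppose H passes — search the same position with V to move:
pass> ply 1: ../##/##/../## is terminal -1 (V); from ../##/##/../## depth 5
for H: play +1, pass +1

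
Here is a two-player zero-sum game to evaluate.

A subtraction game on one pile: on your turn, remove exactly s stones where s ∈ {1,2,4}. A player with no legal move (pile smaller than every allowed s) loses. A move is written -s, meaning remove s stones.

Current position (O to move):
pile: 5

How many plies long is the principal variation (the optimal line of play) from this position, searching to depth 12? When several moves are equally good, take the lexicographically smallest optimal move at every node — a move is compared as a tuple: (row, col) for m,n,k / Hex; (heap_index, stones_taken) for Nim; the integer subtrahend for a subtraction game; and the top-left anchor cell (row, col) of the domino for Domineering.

PV length from [5]: 3 plies

p1 O@[5]: -1[4]-1 -2[3]+1* -4[1]-1
p2 X@[3]: -1[2]-1* -2[1]-1
p3 O@[2]: -1[1]-1 -2[0]+1*
p4 X@[0] terminal -1; root [5] d12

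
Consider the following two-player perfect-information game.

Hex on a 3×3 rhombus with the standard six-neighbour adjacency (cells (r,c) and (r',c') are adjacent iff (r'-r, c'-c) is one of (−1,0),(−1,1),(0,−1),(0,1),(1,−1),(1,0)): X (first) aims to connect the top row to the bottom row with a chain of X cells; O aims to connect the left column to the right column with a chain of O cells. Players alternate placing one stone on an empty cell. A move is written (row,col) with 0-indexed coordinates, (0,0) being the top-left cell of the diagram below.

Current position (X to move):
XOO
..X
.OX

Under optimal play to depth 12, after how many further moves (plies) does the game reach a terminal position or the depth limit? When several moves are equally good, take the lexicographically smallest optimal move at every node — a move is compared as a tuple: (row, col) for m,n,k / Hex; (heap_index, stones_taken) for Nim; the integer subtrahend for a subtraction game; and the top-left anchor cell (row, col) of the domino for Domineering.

p1 X@[XOO/..X/.OX]: (1,0)[XOO/X.X/.OX]+1* (1,1)[XOO/.XX/.OX]-1 (2,0)[XOO/..X/XOX]-1
p2 O@[XOO/X.X/.OX]: (1,1)[XOO/XOX/.OX]-1* (2,0)[XOO/X.X/OOX]-1
p3 X@[XOO/XOX/.OX]: (2,0)[XOO/XOX/XOX]+1*
p4 O@[XOO/XOX/XOX] terminal -1; root [XOO/..X/.OX] d12

PV length from [XOO/..X/.OX]: 3 plies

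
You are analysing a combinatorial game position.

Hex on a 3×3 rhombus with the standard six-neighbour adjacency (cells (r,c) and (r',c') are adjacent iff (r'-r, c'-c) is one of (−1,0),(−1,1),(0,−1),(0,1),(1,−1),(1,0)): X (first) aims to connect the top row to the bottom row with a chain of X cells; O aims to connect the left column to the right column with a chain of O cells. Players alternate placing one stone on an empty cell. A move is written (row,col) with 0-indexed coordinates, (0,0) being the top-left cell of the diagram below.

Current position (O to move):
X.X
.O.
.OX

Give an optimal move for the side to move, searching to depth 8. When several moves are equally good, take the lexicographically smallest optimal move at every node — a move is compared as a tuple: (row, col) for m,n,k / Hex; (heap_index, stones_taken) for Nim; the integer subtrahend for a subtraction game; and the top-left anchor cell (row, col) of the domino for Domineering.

O's best at [X.X/.O./.OX]: (1,2)

ply 1, O at X.X/.O./.OX | (0,1)=-1→XOX/.O./.OX; (1,0)=-1→X.X/OO./.OX; (1,2)=+1→X.X/.OO/.OX*; (2,0)=-1→X.X/.O./OOX
ply 2, X at X.X/.OO/.OX | (0,1)=-1→XXX/.OO/.OX*; (1,0)=-1→X.X/XOO/.OX; (2,0)=-1→X.X/.OO/XOX
ply 3, O at XXX/.OO/.OX | (1,0)=+1→XXX/OOO/.OX*; (2,0)=+1→XXX/.OO/OOX
ply 4: XXX/OOO/.OX is terminal -1 (X); from X.X/.O./.OX depth 8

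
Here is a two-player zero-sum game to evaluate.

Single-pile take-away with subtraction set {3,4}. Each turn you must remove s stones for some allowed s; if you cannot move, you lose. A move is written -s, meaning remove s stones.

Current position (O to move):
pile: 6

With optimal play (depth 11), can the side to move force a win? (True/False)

O winning at [6]: True

[6] O move#1: -3:-1/3, -4:+1/2*
[2] end (terminal -1, X#2); searched 6 to 11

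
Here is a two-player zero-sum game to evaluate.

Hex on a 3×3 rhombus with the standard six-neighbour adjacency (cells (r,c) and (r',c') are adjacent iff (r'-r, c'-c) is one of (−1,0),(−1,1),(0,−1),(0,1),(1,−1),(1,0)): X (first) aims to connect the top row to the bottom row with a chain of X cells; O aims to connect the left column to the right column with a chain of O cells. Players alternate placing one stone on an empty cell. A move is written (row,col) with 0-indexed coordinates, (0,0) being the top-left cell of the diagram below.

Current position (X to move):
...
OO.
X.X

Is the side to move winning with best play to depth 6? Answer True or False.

X winning at [.../OO./X.X]: False

ply 1, X at .../OO./X.X | (0,0)=-1→X../OO./X.X*; (0,1)=-1→.X./OO./X.X; (0,2)=-1→..X/OO./X.X; (1,2)=-1→.../OOX/X.X; (2,1)=-1→.../OO./XXX
ply 2, O at X../OO./X.X | (0,1)=+1→XO./OO./X.X*; (0,2)=+1→X.O/OO./X.X; (1,2)=+1→X../OOO/X.X; (2,1)=+1→X../OO./XOX
ply 3, X at XO./OO./X.X | (0,2)=-1→XOX/OO./X.X*; (1,2)=-1→XO./OOX/X.X; (2,1)=-1→XO./OO./XXX
ply 4, O at XOX/OO./X.X | (1,2)=+1→XOX/OOO/X.X*; (2,1)=-1→XOX/OO./XOX
ply 5: XOX/OOO/X.X is terminal -1 (X); from .../OO./X.X depth 6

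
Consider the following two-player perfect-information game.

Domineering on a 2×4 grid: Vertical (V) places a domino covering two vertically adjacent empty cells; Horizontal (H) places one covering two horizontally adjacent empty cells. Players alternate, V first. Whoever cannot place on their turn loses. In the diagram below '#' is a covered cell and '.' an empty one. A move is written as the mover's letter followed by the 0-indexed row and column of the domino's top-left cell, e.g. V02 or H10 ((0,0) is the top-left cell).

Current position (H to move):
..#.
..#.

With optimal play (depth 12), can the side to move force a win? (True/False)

ply 1, H at ..#./..#. | H00=+1→###./..#.*; H10=+1→..#./###.
ply 2, V at ###./..#. | V03=-1→####/..##*
ply 3, H at ####/..## | H10=+1→####/####*
ply 4: ####/#### is terminal -1 (V); from ..#./..#. depth 12

H winning at [..#./..#.]: True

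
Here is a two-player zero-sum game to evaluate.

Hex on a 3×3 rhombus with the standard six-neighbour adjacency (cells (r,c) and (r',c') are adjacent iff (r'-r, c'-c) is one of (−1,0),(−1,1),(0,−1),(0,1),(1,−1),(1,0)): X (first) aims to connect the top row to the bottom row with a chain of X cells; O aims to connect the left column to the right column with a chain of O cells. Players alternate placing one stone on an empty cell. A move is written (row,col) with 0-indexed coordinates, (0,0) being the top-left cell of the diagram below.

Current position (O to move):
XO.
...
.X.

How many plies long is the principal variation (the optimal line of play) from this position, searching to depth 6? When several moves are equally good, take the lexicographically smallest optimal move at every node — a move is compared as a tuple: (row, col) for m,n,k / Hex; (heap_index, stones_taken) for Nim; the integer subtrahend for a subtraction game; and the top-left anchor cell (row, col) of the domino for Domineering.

PV length from [XO./.../.X.]: 5 plies

[XO./.../.X.] O move#1: (0,2):-1/XOO/.../.X., (1,0):-1/XO./O../.X., (1,1):+1/XO./.O./.X.*, (1,2):-1/XO./..O/.X., (2,0):-1/XO./.../OX., (2,2):-1/XO./.../.XO
[XO./.O./.X.] X move#2: (0,2):-1/XOX/.O./.X.*, (1,0):-1/XO./XO./.X., (1,2):-1/XO./.OX/.X., (2,0):-1/XO./.O./XX., (2,2):-1/XO./.O./.XX
[XOX/.O./.X.] O move#3: (1,0):-1/XOX/OO./.X., (1,2):+1/XOX/.OO/.X.*, (2,0):-1/XOX/.O./OX., (2,2):-1/XOX/.O./.XO
[XOX/.OO/.X.] X move#4: (1,0):-1/XOX/XOO/.X.*, (2,0):-1/XOX/.OO/XX., (2,2):-1/XOX/.OO/.XX
[XOX/XOO/.X.] O move#5: (2,0):+1/XOX/XOO/OX.*, (2,2):-1/XOX/XOO/.XO
[XOX/XOO/OX.] end (terminal -1, X#6); searched XO./.../.X. to 6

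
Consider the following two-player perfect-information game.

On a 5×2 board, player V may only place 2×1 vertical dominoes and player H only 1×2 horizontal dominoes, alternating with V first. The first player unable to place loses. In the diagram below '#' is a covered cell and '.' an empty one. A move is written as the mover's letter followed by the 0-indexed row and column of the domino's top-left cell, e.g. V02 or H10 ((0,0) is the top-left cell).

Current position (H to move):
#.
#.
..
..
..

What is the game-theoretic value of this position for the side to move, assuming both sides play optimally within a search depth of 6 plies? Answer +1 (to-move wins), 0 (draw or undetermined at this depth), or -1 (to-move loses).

value(#./#./../../.., H) = +1

[#./#./../../..] H move#1: H20:-1/#./#./##/../.., H30:+1/#./#./../##/..*, H40:-1/#./#./../../##
[#./#./../##/..] V move#2: V01:-1/##/##/../##/..*, V11:-1/#./##/.#/##/..
[##/##/../##/..] H move#3: H20:+1/##/##/##/##/..*, H40:+1/##/##/../##/##
[##/##/##/##/..] end (terminal -1, V#4); searched #./#./../../.. to 6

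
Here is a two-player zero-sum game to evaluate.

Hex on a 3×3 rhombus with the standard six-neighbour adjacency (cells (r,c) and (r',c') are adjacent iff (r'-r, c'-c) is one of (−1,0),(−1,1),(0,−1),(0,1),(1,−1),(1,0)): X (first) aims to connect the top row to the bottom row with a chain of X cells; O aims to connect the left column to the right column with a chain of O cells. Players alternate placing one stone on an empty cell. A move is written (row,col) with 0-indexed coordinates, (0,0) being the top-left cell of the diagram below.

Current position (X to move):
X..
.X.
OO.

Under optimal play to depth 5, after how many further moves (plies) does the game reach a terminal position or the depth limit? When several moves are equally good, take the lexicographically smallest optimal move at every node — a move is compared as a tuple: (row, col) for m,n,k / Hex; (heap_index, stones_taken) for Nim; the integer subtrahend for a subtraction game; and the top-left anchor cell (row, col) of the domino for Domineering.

ply 1, X at X../.X./OO. | (0,1)=-1→XX./.X./OO.*; (0,2)=-1→X.X/.X./OO.; (1,0)=-1→X../XX./OO.; (1,2)=-1→X../.XX/OO.; (2,2)=-1→X../.X./OOX
ply 2, O at XX./.X./OO. | (0,2)=+1→XXO/.X./OO.*; (1,0)=+1→XX./OX./OO.; (1,2)=+1→XX./.XO/OO.; (2,2)=+1→XX./.X./OOO
ply 3, X at XXO/.X./OO. | (1,0)=-1→XXO/XX./OO.*; (1,2)=-1→XXO/.XX/OO.; (2,2)=-1→XXO/.X./OOX
ply 4, O at XXO/XX./OO. | (1,2)=+1→XXO/XXO/OO.*; (2,2)=+1→XXO/XX./OOO
ply 5: XXO/XXO/OO. is terminal -1 (X); from X../.X./OO. depth 5

PV length from [X../.X./OO.]: 4 plies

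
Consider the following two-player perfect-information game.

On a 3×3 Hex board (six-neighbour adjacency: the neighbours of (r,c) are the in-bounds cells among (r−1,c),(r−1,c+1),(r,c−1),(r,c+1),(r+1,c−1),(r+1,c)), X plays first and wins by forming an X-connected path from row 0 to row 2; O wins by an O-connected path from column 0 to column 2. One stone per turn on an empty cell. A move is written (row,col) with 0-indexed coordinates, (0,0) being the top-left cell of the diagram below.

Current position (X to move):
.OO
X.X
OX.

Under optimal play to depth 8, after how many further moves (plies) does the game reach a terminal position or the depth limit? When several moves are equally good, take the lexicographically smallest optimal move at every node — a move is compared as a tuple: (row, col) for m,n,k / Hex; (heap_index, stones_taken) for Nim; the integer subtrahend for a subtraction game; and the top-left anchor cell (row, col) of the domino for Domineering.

p1 X@[.OO/X.X/OX.]: (0,0)[XOO/X.X/OX.]-1* (1,1)[.OO/XXX/OX.]-1 (2,2)[.OO/X.X/OXX]-1
p2 O@[XOO/X.X/OX.]: (1,1)[XOO/XOX/OX.]+1* (2,2)[XOO/X.X/OXO]-1
p3 X@[XOO/XOX/OX.] terminal -1; root [.OO/X.X/OX.] d8

PV length from [.OO/X.X/OX.]: 2 plies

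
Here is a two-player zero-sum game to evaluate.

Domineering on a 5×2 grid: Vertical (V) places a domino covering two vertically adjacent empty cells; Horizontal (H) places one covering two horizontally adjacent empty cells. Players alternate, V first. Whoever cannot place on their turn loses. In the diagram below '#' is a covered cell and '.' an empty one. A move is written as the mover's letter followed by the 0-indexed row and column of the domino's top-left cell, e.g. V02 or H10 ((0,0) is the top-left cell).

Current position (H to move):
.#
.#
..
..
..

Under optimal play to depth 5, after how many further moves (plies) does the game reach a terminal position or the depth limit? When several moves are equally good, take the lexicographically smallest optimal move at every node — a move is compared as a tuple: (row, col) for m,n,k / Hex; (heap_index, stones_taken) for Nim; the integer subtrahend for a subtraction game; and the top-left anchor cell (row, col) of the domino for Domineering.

p1 H@[.#/.#/../../..]: H20[.#/.#/##/../..]-1 H30[.#/.#/../##/..]+1* H40[.#/.#/../../##]-1
p2 V@[.#/.#/../##/..]: V00[##/##/../##/..]-1* V10[.#/##/#./##/..]-1
p3 H@[##/##/../##/..]: H20[##/##/##/##/..]+1* H40[##/##/../##/##]+1
p4 V@[##/##/##/##/..] terminal -1; root [.#/.#/../../..] d5

PV length from [.#/.#/../../..]: 3 plies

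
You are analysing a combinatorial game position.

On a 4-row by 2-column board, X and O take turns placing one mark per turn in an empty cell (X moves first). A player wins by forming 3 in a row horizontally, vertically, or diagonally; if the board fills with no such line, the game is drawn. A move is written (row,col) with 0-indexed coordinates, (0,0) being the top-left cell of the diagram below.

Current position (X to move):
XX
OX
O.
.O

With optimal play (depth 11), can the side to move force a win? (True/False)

p1 X@[XX/OX/O./.O]: (2,1)[XX/OX/OX/.O]+1* (3,0)[XX/OX/O./XO]+0
p2 O@[XX/OX/OX/.O] terminal -1; root [XX/OX/O./.O] d11

X winning at [XX/OX/O./.O]: True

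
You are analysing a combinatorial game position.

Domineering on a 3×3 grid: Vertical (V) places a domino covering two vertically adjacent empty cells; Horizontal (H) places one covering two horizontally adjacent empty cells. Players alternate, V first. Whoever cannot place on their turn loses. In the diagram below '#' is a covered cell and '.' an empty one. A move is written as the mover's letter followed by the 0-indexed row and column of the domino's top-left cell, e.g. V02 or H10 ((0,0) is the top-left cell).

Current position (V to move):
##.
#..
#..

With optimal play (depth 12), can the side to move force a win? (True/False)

[##./#../#..] V move#1: V02:-1/###/#.#/#.., V11:+1/##./##./##.*, V12:+1/##./#.#/#.#
[##./##./##.] end (terminal -1, H#2); searched ##./#../#.. to 12

V winning at [##./#../#..]: True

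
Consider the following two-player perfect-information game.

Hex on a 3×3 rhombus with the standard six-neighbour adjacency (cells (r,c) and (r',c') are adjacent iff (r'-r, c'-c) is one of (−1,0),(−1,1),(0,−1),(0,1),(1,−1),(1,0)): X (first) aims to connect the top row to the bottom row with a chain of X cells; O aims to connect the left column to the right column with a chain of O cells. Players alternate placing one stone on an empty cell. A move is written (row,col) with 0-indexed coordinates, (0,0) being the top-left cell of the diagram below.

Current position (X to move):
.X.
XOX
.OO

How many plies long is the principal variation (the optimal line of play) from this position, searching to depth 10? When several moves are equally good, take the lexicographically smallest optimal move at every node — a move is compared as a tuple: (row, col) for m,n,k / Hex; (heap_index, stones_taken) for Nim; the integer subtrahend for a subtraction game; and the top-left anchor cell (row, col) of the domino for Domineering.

ply 1, X at .X./XOX/.OO | (0,0)=-1→XX./XOX/.OO; (0,2)=-1→.XX/XOX/.OO; (2,0)=+1→.X./XOX/XOO*
ply 2: .X./XOX/XOO is terminal -1 (O); from .X./XOX/.OO depth 10

PV length from [.X./XOX/.OO]: 1 ply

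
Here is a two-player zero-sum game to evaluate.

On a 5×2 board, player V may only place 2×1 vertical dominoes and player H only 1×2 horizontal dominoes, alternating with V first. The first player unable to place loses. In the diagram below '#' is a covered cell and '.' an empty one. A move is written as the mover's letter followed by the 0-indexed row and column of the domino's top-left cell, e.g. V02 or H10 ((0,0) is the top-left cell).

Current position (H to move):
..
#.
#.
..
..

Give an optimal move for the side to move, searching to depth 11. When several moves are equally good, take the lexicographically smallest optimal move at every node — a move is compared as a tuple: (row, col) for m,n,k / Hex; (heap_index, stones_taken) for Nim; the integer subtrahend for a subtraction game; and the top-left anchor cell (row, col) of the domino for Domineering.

p1 H@[../#./#./../..]: H00[##/#./#./../..]-1 H30[../#./#./##/..]+1* H40[../#./#./../##]+1
p2 V@[../#./#./##/..]: V01[.#/##/#./##/..]-1* V11[../##/##/##/..]-1
p3 H@[.#/##/#./##/..]: H40[.#/##/#./##/##]+1*
p4 V@[.#/##/#./##/##] terminal -1; root [../#./#./../..] d11

H's best at [../#./#./../..]: H30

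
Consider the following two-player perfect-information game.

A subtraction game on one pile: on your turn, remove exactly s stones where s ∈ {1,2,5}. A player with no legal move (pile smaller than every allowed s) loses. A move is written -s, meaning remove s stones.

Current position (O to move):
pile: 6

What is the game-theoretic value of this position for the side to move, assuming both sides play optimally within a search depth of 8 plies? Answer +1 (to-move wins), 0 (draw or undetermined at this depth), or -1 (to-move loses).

ply 1, O at 6 | -1=-1→5*; -2=-1→4; -5=-1→1
ply 2, X at 5 | -1=-1→4; -2=+1→3*; -5=+1→0
ply 3, O at 3 | -1=-1→2*; -2=-1→1
ply 4, X at 2 | -1=-1→1; -2=+1→0*
ply 5: 0 is terminal -1 (O); from 6 depth 8

value(6, O) = -1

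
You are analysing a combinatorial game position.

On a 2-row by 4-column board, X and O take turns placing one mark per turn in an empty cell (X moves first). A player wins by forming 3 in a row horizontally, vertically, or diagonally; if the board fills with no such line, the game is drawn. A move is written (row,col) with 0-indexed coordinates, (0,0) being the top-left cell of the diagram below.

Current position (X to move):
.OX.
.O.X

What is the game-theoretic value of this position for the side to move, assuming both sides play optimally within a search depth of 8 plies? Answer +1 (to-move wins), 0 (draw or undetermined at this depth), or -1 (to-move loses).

value(.OX./.O.X, X) = 0

ply 1, X at .OX./.O.X | (0,0)=+0→XOX./.O.X*; (0,3)=+0→.OXX/.O.X; (1,0)=+0→.OX./XO.X; (1,2)=+0→.OX./.OXX
ply 2, O at XOX./.O.X | (0,3)=+0→XOXO/.O.X*; (1,0)=+0→XOX./OO.X; (1,2)=+0→XOX./.OOX
ply 3, X at XOXO/.O.X | (1,0)=+0→XOXO/XO.X*; (1,2)=+0→XOXO/.OXX
ply 4, O at XOXO/XO.X | (1,2)=+0→XOXO/XOOX*
ply 5: XOXO/XOOX is terminal +0 (X); from .OX./.O.X depth 8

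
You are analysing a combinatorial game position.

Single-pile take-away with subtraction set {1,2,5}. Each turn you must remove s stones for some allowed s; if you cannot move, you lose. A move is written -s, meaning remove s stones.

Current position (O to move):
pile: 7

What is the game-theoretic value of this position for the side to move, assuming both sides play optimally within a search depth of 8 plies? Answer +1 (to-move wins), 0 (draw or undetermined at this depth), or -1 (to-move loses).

ply 1, O at 7 | -1=+1→6*; -2=-1→5; -5=-1→2
ply 2, X at 6 | -1=-1→5*; -2=-1→4; -5=-1→1
ply 3, O at 5 | -1=-1→4; -2=+1→3*; -5=+1→0
ply 4, X at 3 | -1=-1→2*; -2=-1→1
ply 5, O at 2 | -1=-1→1; -2=+1→0*
ply 6: 0 is terminal -1 (X); from 7 depth 8

value(7, O) = +1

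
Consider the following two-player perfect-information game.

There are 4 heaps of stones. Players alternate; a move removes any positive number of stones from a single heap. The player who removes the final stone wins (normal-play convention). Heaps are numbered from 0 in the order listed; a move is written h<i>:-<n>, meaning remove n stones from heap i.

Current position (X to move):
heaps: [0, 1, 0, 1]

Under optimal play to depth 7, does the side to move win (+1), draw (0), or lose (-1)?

p1 X@[(0,1,0,1)]: h1:-1[(0,0,0,1)]-1* h3:-1[(0,1,0,0)]-1
p2 O@[(0,0,0,1)]: h3:-1[(0,0,0,0)]+1*
p3 X@[(0,0,0,0)] terminal -1; root [(0,1,0,1)] d7

value((0,1,0,1), X) = -1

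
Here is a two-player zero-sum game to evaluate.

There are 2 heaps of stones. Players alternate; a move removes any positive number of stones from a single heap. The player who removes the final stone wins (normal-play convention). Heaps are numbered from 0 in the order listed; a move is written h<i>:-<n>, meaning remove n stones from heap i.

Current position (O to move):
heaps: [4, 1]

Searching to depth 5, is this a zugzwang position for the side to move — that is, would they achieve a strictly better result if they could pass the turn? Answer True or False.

[(4,1)] O move#1: h0:-1:-1/(3,1), h0:-2:-1/(2,1), h0:-3:+1/(1,1)*, h0:-4:-1/(0,1), h1:-1:-1/(4,0)
[(1,1)] X move#2: h0:-1:-1/(0,1)*, h1:-1:-1/(1,0)
[(0,1)] O move#3: h1:-1:+1/(0,0)*
[(0,0)] end (terminal -1, X#4); searched (4,1) to 5
pass branch (X moves first from the same position):
  | [(4,1)] X move#1: h0:-1:-1/(3,1), h0:-2:-1/(2,1), h0:-3:+1/(1,1)*, h0:-4:-1/(0,1), h1:-1:-1/(4,0)
  | [(1,1)] O move#2: h0:-1:-1/(0,1)*, h1:-1:-1/(1,0)
  | [(0,1)] X move#3: h1:-1:+1/(0,0)*
  | [(0,0)] end (terminal -1, O#4); searched (4,1) to 5
O moving scores +1; O passing scores -1

zugzwang((4,1), O) = False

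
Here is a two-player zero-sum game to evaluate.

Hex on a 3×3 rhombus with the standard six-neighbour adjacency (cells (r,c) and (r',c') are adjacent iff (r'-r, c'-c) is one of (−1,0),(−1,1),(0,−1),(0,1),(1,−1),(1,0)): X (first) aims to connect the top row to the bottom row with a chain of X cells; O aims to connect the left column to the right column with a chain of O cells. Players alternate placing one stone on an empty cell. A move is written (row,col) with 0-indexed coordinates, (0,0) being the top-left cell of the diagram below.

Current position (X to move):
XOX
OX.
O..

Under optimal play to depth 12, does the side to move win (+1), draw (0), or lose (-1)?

ply 1, X at XOX/OX./O.. | (1,2)=+1→XOX/OXX/O..*; (2,1)=+1→XOX/OX./OX.; (2,2)=+1→XOX/OX./O.X
ply 2, O at XOX/OXX/O.. | (2,1)=-1→XOX/OXX/OO.*; (2,2)=-1→XOX/OXX/O.O
ply 3, X at XOX/OXX/OO. | (2,2)=+1→XOX/OXX/OOX*
ply 4: XOX/OXX/OOX is terminal -1 (O); from XOX/OX./O.. depth 12

value(XOX/OX./O.., X) = +1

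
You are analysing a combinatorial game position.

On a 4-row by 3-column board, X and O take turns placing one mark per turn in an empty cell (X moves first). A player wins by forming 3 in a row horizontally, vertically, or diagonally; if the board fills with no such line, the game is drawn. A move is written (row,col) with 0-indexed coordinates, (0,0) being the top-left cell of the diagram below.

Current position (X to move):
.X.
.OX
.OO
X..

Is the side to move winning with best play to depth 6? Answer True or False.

X winning at [.X./.OX/.OO/X..]: False

p1 X@[.X./.OX/.OO/X..]: (0,0)[XX./.OX/.OO/X..]-1* (0,2)[.XX/.OX/.OO/X..]-1 (1,0)[.X./XOX/.OO/X..]-1 (2,0)[.X./.OX/XOO/X..]-1 (3,1)[.X./.OX/.OO/XX.]-1 (3,2)[.X./.OX/.OO/X.X]-1
p2 O@[XX./.OX/.OO/X..]: (0,2)[XXO/.OX/.OO/X..]+1* (1,0)[XX./OOX/.OO/X..]-1 (2,0)[XX./.OX/OOO/X..]+1 (3,1)[XX./.OX/.OO/XO.]+1 (3,2)[XX./.OX/.OO/X.O]-1
p3 X@[XXO/.OX/.OO/X..]: (1,0)[XXO/XOX/.OO/X..]-1* (2,0)[XXO/.OX/XOO/X..]-1 (3,1)[XXO/.OX/.OO/XX.]-1 (3,2)[XXO/.OX/.OO/X.X]-1
p4 O@[XXO/XOX/.OO/X..]: (2,0)[XXO/XOX/OOO/X..]+1* (3,1)[XXO/XOX/.OO/XO.]+1 (3,2)[XXO/XOX/.OO/X.O]-1
p5 X@[XXO/XOX/OOO/X..] terminal -1; root [.X./.OX/.OO/X..] d6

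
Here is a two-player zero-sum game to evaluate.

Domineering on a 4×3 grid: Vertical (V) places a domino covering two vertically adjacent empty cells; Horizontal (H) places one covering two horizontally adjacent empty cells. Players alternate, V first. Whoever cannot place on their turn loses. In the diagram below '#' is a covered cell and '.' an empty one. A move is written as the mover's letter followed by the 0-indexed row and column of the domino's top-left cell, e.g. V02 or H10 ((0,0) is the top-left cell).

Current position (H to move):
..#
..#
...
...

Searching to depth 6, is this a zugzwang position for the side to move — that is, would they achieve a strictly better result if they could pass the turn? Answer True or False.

ply 1, H at ..#/..#/.../... | H00=-1→###/..#/.../...*; H10=-1→..#/###/.../...; H20=-1→..#/..#/##./...; H21=-1→..#/..#/.##/...; H30=-1→..#/..#/.../##.; H31=-1→..#/..#/.../.##
ply 2, V at ###/..#/.../... | V10=-1→###/#.#/#../...; V11=+1→###/.##/.#./...*; V20=-1→###/..#/#../#..; V21=+1→###/..#/.#./.#.; V22=-1→###/..#/..#/..#
ply 3, H at ###/.##/.#./... | H30=-1→###/.##/.#./##.*; H31=-1→###/.##/.#./.##
ply 4, V at ###/.##/.#./##. | V10=+1→###/###/##./##.*; V22=+1→###/.##/.##/###
ply 5: ###/###/##./##. is terminal -1 (H); from ..#/..#/.../... depth 6
suppose H passes — search the same position with V to move:
pass> ply 1, V at ..#/..#/.../... | V00=+1→#.#/#.#/.../...*; V01=+1→.##/.##/.../...; V10=-1→..#/#.#/#../...; V11=+1→..#/.##/.#./...; V20=+1→..#/..#/#../#..; V21=+1→..#/..#/.#./.#.; V22=+1→..#/..#/..#/..#
pass> ply 2, H at #.#/#.#/.../... | H20=-1→#.#/#.#/##./...*; H21=-1→#.#/#.#/.##/...; H30=-1→#.#/#.#/.../##.; H31=-1→#.#/#.#/.../.##
pass> ply 3, V at #.#/#.#/##./... | V01=-1→###/###/##./...; V22=+1→#.#/#.#/###/..#*
pass> ply 4, H at #.#/#.#/###/..# | H30=-1→#.#/#.#/###/###*
pass> ply 5, V at #.#/#.#/###/### | V01=+1→###/###/###/###*
pass> ply 6: ###/###/###/### is terminal -1 (H); from ..#/..#/.../... depth 6
for H: play -1, pass -1

zugzwang(..#/..#/.../..., H) = False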